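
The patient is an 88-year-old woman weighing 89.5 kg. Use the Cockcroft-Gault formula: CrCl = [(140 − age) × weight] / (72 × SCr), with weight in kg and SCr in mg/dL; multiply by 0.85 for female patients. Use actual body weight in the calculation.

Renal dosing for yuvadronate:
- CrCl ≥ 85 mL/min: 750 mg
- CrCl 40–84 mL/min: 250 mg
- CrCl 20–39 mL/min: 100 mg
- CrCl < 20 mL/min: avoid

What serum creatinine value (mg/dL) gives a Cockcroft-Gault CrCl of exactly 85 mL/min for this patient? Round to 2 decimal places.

Standard dose requires CrCl ≥ 85 mL/min.
Set (140 − 88) × 89.5 × 0.85 / (72 × SCr) = 85
SCr = (140 − 88) × 89.5 × 0.85 / (72 × 85) = 0.646 mg/dL

0.65 mg/dL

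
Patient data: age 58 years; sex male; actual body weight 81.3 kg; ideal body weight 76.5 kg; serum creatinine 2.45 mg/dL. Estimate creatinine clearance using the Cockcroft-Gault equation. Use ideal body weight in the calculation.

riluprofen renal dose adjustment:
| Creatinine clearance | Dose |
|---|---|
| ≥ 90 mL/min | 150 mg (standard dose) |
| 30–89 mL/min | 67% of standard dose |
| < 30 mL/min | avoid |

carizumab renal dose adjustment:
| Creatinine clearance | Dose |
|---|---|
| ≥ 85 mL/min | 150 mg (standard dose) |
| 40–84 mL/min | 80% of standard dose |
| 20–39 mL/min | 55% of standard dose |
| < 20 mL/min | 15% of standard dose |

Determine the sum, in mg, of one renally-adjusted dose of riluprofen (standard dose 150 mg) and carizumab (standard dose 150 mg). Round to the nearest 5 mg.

185 mg

CrCl = (140 − 58) × 76.5 / (72 × 2.45) = 6273.0 / 176.40 ≈ 35.6 mL/min
CrCl ≈ 36 mL/min.
riluprofen: 30–89 mL/min → 67% of 150 mg = 100.5 mg.
carizumab: 20–39 mL/min → 55% of 150 mg = 82.5 mg.
Total = 100.5 + 82.5 = 183 mg.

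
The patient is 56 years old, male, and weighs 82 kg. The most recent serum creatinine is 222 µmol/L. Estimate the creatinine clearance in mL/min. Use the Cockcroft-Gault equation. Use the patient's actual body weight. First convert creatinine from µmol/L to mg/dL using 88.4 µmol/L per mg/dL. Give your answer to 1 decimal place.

SCr = 222 / 88.4 = 2.511 mg/dL
CrCl = (140 − 56) × 82 / (72 × 2.511) = 6888.0 / 180.79 ≈ 38.1 mL/min

38.1 mL/min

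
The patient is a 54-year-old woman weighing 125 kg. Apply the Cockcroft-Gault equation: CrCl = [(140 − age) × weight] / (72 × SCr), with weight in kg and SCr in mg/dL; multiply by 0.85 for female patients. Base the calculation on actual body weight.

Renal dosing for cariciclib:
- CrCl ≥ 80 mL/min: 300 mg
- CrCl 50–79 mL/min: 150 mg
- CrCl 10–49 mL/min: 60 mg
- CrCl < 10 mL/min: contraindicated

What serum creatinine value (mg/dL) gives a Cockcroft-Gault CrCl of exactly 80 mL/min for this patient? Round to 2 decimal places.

1.59 mg/dL

Standard dose requires CrCl ≥ 80 mL/min.
Set (140 − 54) × 125 × 0.85 / (72 × SCr) = 80
SCr = (140 − 54) × 125 × 0.85 / (72 × 80) = 1.586 mg/dL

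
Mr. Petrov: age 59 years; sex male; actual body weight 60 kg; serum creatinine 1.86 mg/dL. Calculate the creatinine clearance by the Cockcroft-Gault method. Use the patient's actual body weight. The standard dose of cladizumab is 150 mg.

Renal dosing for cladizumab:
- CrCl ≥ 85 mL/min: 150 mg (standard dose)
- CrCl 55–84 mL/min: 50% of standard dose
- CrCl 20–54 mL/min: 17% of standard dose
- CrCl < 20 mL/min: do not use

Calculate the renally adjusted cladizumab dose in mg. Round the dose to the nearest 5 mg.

25 mg

CrCl = (140 − 59) × 60 / (72 × 1.86) = 4860.0 / 133.92 ≈ 36.3 mL/min
CrCl ≈ 36 mL/min → bracket 20–54 mL/min.
17% of 150 mg = 25.5 mg → 25 mg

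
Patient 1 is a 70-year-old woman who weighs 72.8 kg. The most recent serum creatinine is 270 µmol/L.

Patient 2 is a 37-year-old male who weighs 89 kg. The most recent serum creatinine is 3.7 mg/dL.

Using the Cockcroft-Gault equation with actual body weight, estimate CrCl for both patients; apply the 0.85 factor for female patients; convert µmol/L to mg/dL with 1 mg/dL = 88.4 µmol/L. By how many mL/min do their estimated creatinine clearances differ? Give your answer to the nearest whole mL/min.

15 mL/min

Patient 1: SCr = 270 / 88.4 = 3.054 mg/dL
Patient 1: CrCl = (140 − 70) × 72.8 / (72 × 3.054) × 0.85 = 5096.0 / 219.89 × 0.85 ≈ 19.7 mL/min
Patient 2: CrCl = (140 − 37) × 89 / (72 × 3.7) = 9167.0 / 266.40 ≈ 34.4 mL/min
|19.7 − 34.4| = 14.7 mL/min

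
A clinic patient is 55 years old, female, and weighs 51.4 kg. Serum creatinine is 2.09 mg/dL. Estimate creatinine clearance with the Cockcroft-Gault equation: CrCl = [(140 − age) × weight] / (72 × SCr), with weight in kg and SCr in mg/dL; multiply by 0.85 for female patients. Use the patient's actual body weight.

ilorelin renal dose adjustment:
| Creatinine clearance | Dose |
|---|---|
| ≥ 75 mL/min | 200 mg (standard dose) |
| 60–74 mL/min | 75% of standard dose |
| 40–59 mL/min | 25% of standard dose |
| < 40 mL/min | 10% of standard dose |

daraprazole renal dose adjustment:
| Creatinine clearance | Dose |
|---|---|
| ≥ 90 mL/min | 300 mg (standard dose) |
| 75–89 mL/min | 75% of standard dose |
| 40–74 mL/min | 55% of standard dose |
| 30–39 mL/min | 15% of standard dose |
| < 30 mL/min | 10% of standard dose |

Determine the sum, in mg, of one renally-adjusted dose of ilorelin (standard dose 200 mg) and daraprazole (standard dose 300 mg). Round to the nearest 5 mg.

50 mg

CrCl = (140 − 55) × 51.4 / (72 × 2.09) × 0.85 = 4369.0 / 150.48 × 0.85 ≈ 24.7 mL/min
CrCl ≈ 25 mL/min.
ilorelin: < 40 mL/min → 10% of 200 mg = 20 mg.
daraprazole: < 30 mL/min → 10% of 300 mg = 30 mg.
Total = 20 + 30 = 50 mg.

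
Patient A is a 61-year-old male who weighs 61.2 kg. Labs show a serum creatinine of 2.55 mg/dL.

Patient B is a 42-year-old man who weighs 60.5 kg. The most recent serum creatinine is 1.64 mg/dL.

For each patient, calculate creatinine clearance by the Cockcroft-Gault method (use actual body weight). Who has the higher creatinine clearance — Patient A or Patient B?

Patient A: CrCl = (140 − 61) × 61.2 / (72 × 2.55) = 4834.8 / 183.60 ≈ 26.3 mL/min
Patient B: CrCl = (140 − 42) × 60.5 / (72 × 1.64) = 5929.0 / 118.08 ≈ 50.2 mL/min
26.3 vs 50.2 mL/min → Patient B is higher.

Patient B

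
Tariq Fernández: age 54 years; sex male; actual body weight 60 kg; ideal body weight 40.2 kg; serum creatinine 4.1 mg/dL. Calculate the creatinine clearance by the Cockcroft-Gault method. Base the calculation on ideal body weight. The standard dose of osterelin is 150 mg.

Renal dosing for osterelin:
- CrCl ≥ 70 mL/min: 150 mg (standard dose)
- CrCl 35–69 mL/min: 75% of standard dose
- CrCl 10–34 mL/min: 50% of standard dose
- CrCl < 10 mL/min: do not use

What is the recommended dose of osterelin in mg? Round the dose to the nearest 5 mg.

CrCl = (140 − 54) × 40.2 / (72 × 4.1) = 3457.2 / 295.20 ≈ 11.7 mL/min
CrCl ≈ 12 mL/min → bracket 10–34 mL/min.
50% of 150 mg = 75 mg

75 mg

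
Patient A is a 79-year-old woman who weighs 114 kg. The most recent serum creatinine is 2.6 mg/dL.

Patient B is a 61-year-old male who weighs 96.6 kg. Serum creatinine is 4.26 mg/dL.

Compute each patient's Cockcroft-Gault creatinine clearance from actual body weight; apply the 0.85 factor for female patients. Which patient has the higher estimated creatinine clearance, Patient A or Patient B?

Patient A

Patient A: CrCl = (140 − 79) × 114 / (72 × 2.6) × 0.85 = 6954.0 / 187.20 × 0.85 ≈ 31.6 mL/min
Patient B: CrCl = (140 − 61) × 96.6 / (72 × 4.26) = 7631.4 / 306.72 ≈ 24.9 mL/min
31.6 vs 24.9 mL/min → Patient A is higher.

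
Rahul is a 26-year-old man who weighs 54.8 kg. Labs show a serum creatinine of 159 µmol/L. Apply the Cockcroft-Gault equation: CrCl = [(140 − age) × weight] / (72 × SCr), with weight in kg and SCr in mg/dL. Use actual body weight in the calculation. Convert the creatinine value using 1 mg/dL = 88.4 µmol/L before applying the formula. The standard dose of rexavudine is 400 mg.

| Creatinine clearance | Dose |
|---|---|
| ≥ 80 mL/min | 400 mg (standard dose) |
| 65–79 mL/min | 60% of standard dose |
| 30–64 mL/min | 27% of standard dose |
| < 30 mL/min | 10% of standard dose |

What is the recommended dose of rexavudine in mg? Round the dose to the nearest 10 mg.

110 mg

SCr = 159 / 88.4 = 1.799 mg/dL
CrCl = (140 − 26) × 54.8 / (72 × 1.799) = 6247.2 / 129.53 ≈ 48.2 mL/min
CrCl ≈ 48 mL/min → bracket 30–64 mL/min.
27% of 400 mg = 108 mg → 110 mg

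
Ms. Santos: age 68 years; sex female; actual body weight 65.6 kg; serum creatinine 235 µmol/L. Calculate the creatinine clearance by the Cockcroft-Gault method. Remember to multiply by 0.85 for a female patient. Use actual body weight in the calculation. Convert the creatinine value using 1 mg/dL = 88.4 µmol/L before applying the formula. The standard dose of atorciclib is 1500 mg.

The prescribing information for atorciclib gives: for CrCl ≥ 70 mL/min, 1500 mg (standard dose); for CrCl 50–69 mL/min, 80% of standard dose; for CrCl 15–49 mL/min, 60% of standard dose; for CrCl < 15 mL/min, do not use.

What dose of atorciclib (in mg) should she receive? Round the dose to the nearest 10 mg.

900 mg

SCr = 235 / 88.4 = 2.658 mg/dL
CrCl = (140 − 68) × 65.6 / (72 × 2.658) × 0.85 = 4723.2 / 191.38 × 0.85 ≈ 21.0 mL/min
CrCl ≈ 21 mL/min → bracket 15–49 mL/min.
60% of 1500 mg = 900 mg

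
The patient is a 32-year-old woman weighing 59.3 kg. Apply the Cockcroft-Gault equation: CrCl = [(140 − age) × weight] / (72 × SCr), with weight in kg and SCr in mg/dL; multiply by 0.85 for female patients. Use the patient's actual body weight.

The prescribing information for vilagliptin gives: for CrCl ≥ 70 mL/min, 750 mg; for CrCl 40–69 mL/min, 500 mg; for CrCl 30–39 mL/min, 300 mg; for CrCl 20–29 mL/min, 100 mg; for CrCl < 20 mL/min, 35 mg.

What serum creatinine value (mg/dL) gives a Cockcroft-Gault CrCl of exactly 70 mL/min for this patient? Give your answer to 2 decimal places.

Standard dose requires CrCl ≥ 70 mL/min.
Set (140 − 32) × 59.3 × 0.85 / (72 × SCr) = 70
SCr = (140 − 32) × 59.3 × 0.85 / (72 × 70) = 1.080 mg/dL

1.08 mg/dL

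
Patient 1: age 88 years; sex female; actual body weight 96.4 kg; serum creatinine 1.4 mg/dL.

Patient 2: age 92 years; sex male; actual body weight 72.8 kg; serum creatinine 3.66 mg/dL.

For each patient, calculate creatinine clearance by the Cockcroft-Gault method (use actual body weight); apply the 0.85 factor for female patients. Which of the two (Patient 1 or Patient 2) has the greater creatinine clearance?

Patient 1

Patient 1: CrCl = (140 − 88) × 96.4 / (72 × 1.4) × 0.85 = 5012.8 / 100.80 × 0.85 ≈ 42.3 mL/min
Patient 2: CrCl = (140 − 92) × 72.8 / (72 × 3.66) = 3494.4 / 263.52 ≈ 13.3 mL/min
42.3 vs 13.3 mL/min → Patient 1 is higher.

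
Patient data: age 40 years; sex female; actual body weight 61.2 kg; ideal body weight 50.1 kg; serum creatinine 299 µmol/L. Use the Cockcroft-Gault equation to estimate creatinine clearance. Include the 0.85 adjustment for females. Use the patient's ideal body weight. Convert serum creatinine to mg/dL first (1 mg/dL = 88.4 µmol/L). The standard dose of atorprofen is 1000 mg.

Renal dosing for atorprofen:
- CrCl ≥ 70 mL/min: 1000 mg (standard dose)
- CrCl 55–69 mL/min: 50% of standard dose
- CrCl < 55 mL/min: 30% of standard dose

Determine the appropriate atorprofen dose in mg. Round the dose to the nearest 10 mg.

SCr = 299 / 88.4 = 3.382 mg/dL
CrCl = (140 − 40) × 50.1 / (72 × 3.382) × 0.85 = 5010.0 / 243.50 × 0.85 ≈ 17.5 mL/min
CrCl ≈ 17 mL/min → bracket < 55 mL/min.
30% of 1000 mg = 300 mg

300 mg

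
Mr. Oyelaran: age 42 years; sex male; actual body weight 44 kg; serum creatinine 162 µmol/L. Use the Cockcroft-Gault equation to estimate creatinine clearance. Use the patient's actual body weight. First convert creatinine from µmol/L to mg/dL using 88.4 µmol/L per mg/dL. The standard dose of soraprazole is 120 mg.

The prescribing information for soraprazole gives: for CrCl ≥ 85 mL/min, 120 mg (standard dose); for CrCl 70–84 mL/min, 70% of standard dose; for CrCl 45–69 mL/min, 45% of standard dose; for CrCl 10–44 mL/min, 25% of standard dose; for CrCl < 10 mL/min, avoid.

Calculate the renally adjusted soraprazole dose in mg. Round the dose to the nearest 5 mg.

SCr = 162 / 88.4 = 1.833 mg/dL
CrCl = (140 − 42) × 44 / (72 × 1.833) = 4312.0 / 131.98 ≈ 32.7 mL/min
CrCl ≈ 33 mL/min → bracket 10–44 mL/min.
25% of 120 mg = 30 mg

30 mg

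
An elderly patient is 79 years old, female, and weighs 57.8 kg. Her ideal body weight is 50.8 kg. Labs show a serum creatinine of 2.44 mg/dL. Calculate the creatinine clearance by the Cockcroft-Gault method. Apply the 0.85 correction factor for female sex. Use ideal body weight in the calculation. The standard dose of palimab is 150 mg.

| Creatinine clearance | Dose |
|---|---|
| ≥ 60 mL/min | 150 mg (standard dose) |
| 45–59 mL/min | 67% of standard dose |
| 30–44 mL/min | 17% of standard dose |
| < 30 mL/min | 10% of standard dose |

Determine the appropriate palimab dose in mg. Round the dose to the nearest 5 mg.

15 mg

CrCl = (140 − 79) × 50.8 / (72 × 2.44) × 0.85 = 3098.8 / 175.68 × 0.85 ≈ 15.0 mL/min
CrCl ≈ 15 mL/min → bracket < 30 mL/min.
10% of 150 mg = 15 mg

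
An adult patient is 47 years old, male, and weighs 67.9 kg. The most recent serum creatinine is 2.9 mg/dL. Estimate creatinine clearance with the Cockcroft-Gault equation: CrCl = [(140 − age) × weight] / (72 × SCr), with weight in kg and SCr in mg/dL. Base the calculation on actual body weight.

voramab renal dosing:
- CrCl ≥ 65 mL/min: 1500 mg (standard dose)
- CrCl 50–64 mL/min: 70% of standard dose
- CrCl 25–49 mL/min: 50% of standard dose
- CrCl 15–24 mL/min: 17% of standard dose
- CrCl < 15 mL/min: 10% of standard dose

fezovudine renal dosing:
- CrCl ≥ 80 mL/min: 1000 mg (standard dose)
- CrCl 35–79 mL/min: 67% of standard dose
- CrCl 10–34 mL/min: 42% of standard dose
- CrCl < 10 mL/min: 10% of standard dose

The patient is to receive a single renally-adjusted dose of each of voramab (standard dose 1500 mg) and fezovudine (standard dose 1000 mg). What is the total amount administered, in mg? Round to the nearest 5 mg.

CrCl = (140 − 47) × 67.9 / (72 × 2.9) = 6314.7 / 208.80 ≈ 30.2 mL/min
CrCl ≈ 30 mL/min.
voramab: 25–49 mL/min → 50% of 1500 mg = 750 mg.
fezovudine: 10–34 mL/min → 42% of 1000 mg = 420 mg.
Total = 750 + 420 = 1170 mg.

1170 mg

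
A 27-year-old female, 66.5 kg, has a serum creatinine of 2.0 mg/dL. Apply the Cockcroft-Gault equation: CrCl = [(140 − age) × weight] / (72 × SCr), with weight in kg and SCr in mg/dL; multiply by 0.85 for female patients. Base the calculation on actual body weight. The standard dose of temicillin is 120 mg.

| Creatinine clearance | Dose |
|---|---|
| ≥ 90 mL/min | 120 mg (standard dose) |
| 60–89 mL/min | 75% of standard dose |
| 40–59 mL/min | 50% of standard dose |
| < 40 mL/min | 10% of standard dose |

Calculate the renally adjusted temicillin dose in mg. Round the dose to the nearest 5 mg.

CrCl = (140 − 27) × 66.5 / (72 × 2) × 0.85 = 7514.5 / 144.00 × 0.85 ≈ 44.4 mL/min
CrCl ≈ 44 mL/min → bracket 40–59 mL/min.
50% of 120 mg = 60 mg

60 mg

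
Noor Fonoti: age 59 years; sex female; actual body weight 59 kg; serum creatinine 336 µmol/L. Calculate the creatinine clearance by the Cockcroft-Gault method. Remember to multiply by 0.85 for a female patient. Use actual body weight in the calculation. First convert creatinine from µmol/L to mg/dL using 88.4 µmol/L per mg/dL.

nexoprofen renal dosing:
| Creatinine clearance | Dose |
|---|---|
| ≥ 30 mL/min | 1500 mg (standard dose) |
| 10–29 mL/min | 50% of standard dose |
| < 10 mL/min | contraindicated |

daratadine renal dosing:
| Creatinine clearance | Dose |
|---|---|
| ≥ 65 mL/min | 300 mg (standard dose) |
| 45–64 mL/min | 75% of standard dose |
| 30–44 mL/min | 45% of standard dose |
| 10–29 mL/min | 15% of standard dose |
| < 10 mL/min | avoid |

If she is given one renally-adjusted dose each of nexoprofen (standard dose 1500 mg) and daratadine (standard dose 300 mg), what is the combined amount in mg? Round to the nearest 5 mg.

SCr = 336 / 88.4 = 3.801 mg/dL
CrCl = (140 − 59) × 59 / (72 × 3.801) × 0.85 = 4779.0 / 273.67 × 0.85 ≈ 14.8 mL/min
CrCl ≈ 15 mL/min.
nexoprofen: 10–29 mL/min → 50% of 1500 mg = 750 mg.
daratadine: 10–29 mL/min → 15% of 300 mg = 45 mg.
Total = 750 + 45 = 795 mg.

795 mg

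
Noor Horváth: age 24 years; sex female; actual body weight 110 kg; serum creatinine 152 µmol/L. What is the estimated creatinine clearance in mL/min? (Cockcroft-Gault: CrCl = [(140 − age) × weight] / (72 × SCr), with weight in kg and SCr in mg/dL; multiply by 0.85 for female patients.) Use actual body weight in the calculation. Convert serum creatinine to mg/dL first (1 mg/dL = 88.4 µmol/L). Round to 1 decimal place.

87.6 mL/min

SCr = 152 / 88.4 = 1.719 mg/dL
CrCl = (140 − 24) × 110 / (72 × 1.719) × 0.85 = 12760.0 / 123.77 × 0.85 ≈ 87.6 mL/min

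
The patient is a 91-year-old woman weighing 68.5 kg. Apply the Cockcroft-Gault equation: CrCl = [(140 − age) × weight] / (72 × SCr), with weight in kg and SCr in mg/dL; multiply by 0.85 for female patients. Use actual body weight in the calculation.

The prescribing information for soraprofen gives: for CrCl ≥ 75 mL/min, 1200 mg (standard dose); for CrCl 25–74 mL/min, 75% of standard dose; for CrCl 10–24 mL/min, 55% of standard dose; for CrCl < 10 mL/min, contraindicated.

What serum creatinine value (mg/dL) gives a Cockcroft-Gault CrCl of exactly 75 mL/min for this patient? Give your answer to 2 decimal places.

Standard dose requires CrCl ≥ 75 mL/min.
Set (140 − 91) × 68.5 × 0.85 / (72 × SCr) = 75
SCr = (140 − 91) × 68.5 × 0.85 / (72 × 75) = 0.528 mg/dL

0.53 mg/dL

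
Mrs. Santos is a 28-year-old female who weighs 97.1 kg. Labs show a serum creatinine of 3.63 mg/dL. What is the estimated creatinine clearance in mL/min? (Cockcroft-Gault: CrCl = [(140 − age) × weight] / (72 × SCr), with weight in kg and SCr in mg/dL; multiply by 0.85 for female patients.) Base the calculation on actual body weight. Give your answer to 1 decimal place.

35.4 mL/min

CrCl = (140 − 28) × 97.1 / (72 × 3.63) × 0.85 = 10875.2 / 261.36 × 0.85 ≈ 35.4 mL/min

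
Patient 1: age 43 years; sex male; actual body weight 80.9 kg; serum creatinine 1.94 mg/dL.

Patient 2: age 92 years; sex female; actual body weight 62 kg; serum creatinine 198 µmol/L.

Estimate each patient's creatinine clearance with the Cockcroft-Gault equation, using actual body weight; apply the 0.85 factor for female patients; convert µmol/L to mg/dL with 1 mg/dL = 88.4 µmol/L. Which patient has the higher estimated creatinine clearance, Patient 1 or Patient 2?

Patient 1: CrCl = (140 − 43) × 80.9 / (72 × 1.94) = 7847.3 / 139.68 ≈ 56.2 mL/min
Patient 2: SCr = 198 / 88.4 = 2.24 mg/dL
Patient 2: CrCl = (140 − 92) × 62 / (72 × 2.24) × 0.85 = 2976.0 / 161.28 × 0.85 ≈ 15.7 mL/min
56.2 vs 15.7 mL/min → Patient 1 is higher.

Patient 1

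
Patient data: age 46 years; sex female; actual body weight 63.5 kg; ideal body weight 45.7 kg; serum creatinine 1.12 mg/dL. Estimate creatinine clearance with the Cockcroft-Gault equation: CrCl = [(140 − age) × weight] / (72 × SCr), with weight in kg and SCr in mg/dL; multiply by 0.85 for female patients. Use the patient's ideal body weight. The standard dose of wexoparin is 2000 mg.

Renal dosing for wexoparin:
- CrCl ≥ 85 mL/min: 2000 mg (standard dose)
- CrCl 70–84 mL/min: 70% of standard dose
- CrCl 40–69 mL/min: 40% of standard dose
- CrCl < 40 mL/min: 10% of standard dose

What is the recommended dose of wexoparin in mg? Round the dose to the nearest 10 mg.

CrCl = (140 − 46) × 45.7 / (72 × 1.12) × 0.85 = 4295.8 / 80.64 × 0.85 ≈ 45.3 mL/min
CrCl ≈ 45 mL/min → bracket 40–69 mL/min.
40% of 2000 mg = 800 mg

800 mg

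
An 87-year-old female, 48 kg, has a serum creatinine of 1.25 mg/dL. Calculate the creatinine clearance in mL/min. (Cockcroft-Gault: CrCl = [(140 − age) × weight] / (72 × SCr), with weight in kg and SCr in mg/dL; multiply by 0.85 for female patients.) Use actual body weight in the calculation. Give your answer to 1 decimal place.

24.0 mL/min

CrCl = (140 − 87) × 48 / (72 × 1.25) × 0.85 = 2544.0 / 90.00 × 0.85 ≈ 24.0 mL/min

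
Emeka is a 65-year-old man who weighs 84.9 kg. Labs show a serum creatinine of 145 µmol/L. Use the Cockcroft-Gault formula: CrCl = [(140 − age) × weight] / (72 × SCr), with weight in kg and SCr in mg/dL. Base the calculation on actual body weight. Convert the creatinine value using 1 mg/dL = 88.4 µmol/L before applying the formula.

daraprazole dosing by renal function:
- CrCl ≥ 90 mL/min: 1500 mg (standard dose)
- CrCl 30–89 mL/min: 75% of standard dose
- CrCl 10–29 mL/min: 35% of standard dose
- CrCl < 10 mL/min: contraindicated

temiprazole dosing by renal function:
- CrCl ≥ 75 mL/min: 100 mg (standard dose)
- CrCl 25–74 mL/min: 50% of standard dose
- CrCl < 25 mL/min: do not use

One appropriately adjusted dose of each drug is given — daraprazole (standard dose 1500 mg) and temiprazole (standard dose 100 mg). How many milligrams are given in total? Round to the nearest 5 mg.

SCr = 145 / 88.4 = 1.64 mg/dL
CrCl = (140 − 65) × 84.9 / (72 × 1.64) = 6367.5 / 118.08 ≈ 53.9 mL/min
CrCl ≈ 54 mL/min.
daraprazole: 30–89 mL/min → 75% of 1500 mg = 1125 mg.
temiprazole: 25–74 mL/min → 50% of 100 mg = 50 mg.
Total = 1125 + 50 = 1175 mg.

1175 mg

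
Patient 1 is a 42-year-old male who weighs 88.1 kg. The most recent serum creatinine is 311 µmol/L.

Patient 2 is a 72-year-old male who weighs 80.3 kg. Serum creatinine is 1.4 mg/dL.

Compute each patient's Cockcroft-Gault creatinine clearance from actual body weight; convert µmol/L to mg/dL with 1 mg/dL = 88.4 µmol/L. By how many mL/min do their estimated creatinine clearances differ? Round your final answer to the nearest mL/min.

20 mL/min

Patient 1: SCr = 311 / 88.4 = 3.518 mg/dL
Patient 1: CrCl = (140 − 42) × 88.1 / (72 × 3.518) = 8633.8 / 253.30 ≈ 34.1 mL/min
Patient 2: CrCl = (140 − 72) × 80.3 / (72 × 1.4) = 5460.4 / 100.80 ≈ 54.2 mL/min
|34.1 − 54.2| = 20.1 mL/min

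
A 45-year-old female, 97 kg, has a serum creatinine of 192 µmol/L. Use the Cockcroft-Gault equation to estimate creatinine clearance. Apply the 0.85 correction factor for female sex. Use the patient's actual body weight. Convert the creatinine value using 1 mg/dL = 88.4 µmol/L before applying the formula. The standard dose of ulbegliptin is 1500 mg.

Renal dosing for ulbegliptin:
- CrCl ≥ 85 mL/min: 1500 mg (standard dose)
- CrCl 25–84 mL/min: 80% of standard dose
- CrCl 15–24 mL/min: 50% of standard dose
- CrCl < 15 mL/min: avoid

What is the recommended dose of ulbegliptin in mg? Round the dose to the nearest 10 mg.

SCr = 192 / 88.4 = 2.172 mg/dL
CrCl = (140 − 45) × 97 / (72 × 2.172) × 0.85 = 9215.0 / 156.38 × 0.85 ≈ 50.1 mL/min
CrCl ≈ 50 mL/min → bracket 25–84 mL/min.
80% of 1500 mg = 1200 mg

1200 mg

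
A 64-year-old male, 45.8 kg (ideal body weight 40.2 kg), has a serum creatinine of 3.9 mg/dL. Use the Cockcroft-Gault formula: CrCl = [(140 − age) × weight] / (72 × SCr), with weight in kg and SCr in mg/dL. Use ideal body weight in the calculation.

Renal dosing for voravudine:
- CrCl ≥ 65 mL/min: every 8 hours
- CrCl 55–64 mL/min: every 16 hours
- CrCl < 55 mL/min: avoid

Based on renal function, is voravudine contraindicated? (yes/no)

CrCl = (140 − 64) × 40.2 / (72 × 3.9) = 3055.2 / 280.80 ≈ 10.9 mL/min
CrCl ≈ 11 mL/min, which is < 55 mL/min.

yes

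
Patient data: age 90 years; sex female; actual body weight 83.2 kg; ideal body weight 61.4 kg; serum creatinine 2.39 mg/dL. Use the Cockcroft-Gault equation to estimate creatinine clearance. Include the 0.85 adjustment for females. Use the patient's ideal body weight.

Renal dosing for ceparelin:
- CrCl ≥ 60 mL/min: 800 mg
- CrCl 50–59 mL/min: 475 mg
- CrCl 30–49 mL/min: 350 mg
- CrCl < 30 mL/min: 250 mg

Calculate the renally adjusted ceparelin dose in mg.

CrCl = (140 − 90) × 61.4 / (72 × 2.39) × 0.85 = 3070.0 / 172.08 × 0.85 ≈ 15.2 mL/min
CrCl ≈ 15 mL/min → bracket < 30 mL/min.
Dose for this bracket: 250 mg.

250 mg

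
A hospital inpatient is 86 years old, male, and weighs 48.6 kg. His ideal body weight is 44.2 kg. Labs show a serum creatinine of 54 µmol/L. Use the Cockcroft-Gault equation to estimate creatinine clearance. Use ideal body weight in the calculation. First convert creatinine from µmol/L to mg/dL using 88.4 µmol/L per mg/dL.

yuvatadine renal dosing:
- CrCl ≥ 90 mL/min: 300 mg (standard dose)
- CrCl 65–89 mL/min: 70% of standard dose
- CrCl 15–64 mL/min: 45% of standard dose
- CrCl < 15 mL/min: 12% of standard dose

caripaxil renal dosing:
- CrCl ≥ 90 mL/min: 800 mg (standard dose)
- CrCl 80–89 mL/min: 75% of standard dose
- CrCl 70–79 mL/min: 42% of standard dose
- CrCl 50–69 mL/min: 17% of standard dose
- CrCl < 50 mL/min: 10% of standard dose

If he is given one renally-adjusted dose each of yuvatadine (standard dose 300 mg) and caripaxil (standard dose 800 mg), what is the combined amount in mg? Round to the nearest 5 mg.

270 mg

SCr = 54 / 88.4 = 0.611 mg/dL
CrCl = (140 − 86) × 44.2 / (72 × 0.611) = 2386.8 / 43.99 ≈ 54.3 mL/min
CrCl ≈ 54 mL/min.
yuvatadine: 15–64 mL/min → 45% of 300 mg = 135 mg.
caripaxil: 50–69 mL/min → 17% of 800 mg = 136 mg.
Total = 135 + 136 = 271 mg.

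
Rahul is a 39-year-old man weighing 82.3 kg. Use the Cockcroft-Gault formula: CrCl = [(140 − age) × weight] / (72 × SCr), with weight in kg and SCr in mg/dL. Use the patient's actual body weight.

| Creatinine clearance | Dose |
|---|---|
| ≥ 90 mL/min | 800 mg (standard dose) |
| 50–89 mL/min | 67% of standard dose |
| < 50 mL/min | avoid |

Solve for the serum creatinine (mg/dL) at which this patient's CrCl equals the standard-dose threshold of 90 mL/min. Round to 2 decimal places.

Standard dose requires CrCl ≥ 90 mL/min.
Set (140 − 39) × 82.3 / (72 × SCr) = 90
SCr = (140 − 39) × 82.3 / (72 × 90) = 1.283 mg/dL

1.28 mg/dL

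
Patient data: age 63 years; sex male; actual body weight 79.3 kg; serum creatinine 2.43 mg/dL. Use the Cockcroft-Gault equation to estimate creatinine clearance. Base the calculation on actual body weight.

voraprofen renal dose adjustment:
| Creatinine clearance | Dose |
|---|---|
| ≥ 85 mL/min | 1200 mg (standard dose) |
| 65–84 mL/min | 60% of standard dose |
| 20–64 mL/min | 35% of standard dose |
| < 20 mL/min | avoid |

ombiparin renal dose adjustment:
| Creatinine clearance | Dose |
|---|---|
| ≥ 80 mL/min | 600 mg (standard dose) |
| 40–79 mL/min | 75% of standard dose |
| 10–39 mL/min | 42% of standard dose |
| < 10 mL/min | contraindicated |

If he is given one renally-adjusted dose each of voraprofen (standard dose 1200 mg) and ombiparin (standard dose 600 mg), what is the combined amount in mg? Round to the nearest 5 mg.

CrCl = (140 − 63) × 79.3 / (72 × 2.43) = 6106.1 / 174.96 ≈ 34.9 mL/min
CrCl ≈ 35 mL/min.
voraprofen: 20–64 mL/min → 35% of 1200 mg = 420 mg.
ombiparin: 10–39 mL/min → 42% of 600 mg = 252 mg.
Total = 420 + 252 = 672 mg.

670 mg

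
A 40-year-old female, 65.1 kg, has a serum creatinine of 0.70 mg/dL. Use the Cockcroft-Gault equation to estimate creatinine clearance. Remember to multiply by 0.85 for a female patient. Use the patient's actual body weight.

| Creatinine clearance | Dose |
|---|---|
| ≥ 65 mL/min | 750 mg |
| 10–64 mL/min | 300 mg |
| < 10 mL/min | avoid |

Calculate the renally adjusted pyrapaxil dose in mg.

CrCl = (140 − 40) × 65.1 / (72 × 0.7) × 0.85 = 6510.0 / 50.40 × 0.85 ≈ 109.8 mL/min
CrCl ≈ 110 mL/min → bracket ≥ 65 mL/min.
Dose for this bracket: 750 mg.

750 mg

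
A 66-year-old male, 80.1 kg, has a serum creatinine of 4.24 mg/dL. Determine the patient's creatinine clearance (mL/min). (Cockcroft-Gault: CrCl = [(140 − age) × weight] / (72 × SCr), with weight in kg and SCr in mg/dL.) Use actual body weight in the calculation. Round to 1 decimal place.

CrCl = (140 − 66) × 80.1 / (72 × 4.24) = 5927.4 / 305.28 ≈ 19.4 mL/min

19.4 mL/min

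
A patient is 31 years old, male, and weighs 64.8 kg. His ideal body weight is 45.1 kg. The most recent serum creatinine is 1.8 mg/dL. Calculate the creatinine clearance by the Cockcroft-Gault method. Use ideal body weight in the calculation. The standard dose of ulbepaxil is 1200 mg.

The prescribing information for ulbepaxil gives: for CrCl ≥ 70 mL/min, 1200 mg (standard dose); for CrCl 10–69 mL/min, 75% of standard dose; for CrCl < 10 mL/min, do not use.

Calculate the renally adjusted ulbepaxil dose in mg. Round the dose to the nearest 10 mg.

CrCl = (140 − 31) × 45.1 / (72 × 1.8) = 4915.9 / 129.60 ≈ 37.9 mL/min
CrCl ≈ 38 mL/min → bracket 10–69 mL/min.
75% of 1200 mg = 900 mg

900 mg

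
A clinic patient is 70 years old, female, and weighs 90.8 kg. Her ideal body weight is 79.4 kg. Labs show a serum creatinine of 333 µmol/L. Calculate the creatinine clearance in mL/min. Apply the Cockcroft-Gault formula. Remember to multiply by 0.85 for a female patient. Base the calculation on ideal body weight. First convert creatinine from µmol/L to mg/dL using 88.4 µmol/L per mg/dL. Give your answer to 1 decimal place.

SCr = 333 / 88.4 = 3.767 mg/dL
CrCl = (140 − 70) × 79.4 / (72 × 3.767) × 0.85 = 5558.0 / 271.22 × 0.85 ≈ 17.4 mL/min

17.4 mL/min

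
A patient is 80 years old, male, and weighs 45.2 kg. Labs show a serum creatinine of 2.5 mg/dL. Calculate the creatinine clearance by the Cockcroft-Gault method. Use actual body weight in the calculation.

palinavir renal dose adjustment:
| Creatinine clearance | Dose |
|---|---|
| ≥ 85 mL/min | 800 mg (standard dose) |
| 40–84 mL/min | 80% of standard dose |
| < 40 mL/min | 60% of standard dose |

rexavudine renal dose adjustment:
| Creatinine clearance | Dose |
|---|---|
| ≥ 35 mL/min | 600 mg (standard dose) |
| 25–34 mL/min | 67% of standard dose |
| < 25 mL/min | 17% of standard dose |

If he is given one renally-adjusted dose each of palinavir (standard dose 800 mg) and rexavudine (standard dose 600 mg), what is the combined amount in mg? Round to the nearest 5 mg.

580 mg

CrCl = (140 − 80) × 45.2 / (72 × 2.5) = 2712.0 / 180.00 ≈ 15.1 mL/min
CrCl ≈ 15 mL/min.
palinavir: < 40 mL/min → 60% of 800 mg = 480 mg.
rexavudine: < 25 mL/min → 17% of 600 mg = 102 mg.
Total = 480 + 102 = 582 mg.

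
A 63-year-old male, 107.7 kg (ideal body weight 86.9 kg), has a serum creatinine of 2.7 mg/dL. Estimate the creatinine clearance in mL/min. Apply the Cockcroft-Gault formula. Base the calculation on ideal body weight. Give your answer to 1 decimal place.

34.4 mL/min

CrCl = (140 − 63) × 86.9 / (72 × 2.7) = 6691.3 / 194.40 ≈ 34.4 mL/min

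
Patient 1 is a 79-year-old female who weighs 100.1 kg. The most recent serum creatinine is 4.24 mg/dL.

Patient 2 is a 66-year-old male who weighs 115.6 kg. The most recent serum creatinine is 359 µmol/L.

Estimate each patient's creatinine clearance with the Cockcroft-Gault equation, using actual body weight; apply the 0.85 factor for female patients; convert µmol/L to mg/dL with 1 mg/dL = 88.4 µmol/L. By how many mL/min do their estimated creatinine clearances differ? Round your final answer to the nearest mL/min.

12 mL/min

Patient 1: CrCl = (140 − 79) × 100.1 / (72 × 4.24) × 0.85 = 6106.1 / 305.28 × 0.85 ≈ 17.0 mL/min
Patient 2: SCr = 359 / 88.4 = 4.061 mg/dL
Patient 2: CrCl = (140 − 66) × 115.6 / (72 × 4.061) = 8554.4 / 292.39 ≈ 29.3 mL/min
|17.0 − 29.3| = 12.3 mL/min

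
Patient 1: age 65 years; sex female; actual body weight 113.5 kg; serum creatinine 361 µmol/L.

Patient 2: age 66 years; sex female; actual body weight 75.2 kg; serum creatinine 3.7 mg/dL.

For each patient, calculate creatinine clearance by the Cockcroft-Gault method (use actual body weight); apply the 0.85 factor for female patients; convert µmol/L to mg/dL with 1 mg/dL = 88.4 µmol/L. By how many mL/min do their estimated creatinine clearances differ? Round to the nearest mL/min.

Patient 1: SCr = 361 / 88.4 = 4.084 mg/dL
Patient 1: CrCl = (140 − 65) × 113.5 / (72 × 4.084) × 0.85 = 8512.5 / 294.05 × 0.85 ≈ 24.6 mL/min
Patient 2: CrCl = (140 − 66) × 75.2 / (72 × 3.7) × 0.85 = 5564.8 / 266.40 × 0.85 ≈ 17.8 mL/min
|24.6 − 17.8| = 6.8 mL/min

7 mL/min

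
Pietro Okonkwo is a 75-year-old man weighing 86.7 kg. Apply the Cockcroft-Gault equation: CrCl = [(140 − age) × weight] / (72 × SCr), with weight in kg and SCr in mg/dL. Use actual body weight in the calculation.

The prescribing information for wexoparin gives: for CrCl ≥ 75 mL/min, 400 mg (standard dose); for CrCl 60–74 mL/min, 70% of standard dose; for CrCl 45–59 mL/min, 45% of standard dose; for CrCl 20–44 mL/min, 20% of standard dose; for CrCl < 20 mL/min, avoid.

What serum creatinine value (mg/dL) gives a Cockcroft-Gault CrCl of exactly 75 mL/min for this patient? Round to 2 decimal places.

1.04 mg/dL

Standard dose requires CrCl ≥ 75 mL/min.
Set (140 − 75) × 86.7 / (72 × SCr) = 75
SCr = (140 − 75) × 86.7 / (72 × 75) = 1.044 mg/dL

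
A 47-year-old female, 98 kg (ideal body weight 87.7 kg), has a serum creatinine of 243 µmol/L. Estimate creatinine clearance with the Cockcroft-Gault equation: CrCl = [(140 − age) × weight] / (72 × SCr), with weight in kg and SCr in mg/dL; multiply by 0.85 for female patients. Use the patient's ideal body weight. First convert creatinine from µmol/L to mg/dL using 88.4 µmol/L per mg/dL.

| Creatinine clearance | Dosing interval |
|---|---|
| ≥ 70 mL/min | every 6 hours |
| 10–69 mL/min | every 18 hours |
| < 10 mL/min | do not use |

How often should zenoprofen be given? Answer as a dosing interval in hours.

every 18 hours

SCr = 243 / 88.4 = 2.749 mg/dL
CrCl = (140 − 47) × 87.7 / (72 × 2.749) × 0.85 = 8156.1 / 197.93 × 0.85 ≈ 35.0 mL/min
CrCl ≈ 35 mL/min → bracket 10–69 mL/min → every 18 hours.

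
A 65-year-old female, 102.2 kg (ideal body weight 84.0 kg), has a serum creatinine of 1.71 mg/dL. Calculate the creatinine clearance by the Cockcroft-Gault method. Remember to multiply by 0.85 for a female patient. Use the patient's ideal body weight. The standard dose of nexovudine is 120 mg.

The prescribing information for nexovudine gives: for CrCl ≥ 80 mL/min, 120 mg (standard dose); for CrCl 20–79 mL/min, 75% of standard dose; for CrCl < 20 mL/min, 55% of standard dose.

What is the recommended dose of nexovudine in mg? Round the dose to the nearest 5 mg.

CrCl = (140 − 65) × 84 / (72 × 1.71) × 0.85 = 6300.0 / 123.12 × 0.85 ≈ 43.5 mL/min
CrCl ≈ 43 mL/min → bracket 20–79 mL/min.
75% of 120 mg = 90 mg

90 mg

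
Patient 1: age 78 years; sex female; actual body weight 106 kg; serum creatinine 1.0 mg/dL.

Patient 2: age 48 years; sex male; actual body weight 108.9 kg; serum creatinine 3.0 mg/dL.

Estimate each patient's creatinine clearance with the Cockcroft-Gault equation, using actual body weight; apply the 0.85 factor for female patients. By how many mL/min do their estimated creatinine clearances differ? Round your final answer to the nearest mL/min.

Patient 1: CrCl = (140 − 78) × 106 / (72 × 1) × 0.85 = 6572.0 / 72.00 × 0.85 ≈ 77.6 mL/min
Patient 2: CrCl = (140 − 48) × 108.9 / (72 × 3) = 10018.8 / 216.00 ≈ 46.4 mL/min
|77.6 − 46.4| = 31.2 mL/min

31 mL/min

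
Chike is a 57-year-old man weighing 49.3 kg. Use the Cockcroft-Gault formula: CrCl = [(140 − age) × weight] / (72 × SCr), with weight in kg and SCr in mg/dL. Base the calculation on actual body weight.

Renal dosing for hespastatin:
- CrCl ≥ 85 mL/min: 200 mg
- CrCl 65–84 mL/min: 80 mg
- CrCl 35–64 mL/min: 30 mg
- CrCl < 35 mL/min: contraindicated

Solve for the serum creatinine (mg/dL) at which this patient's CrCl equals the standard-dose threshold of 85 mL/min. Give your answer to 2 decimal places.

0.67 mg/dL

Standard dose requires CrCl ≥ 85 mL/min.
Set (140 − 57) × 49.3 / (72 × SCr) = 85
SCr = (140 − 57) × 49.3 / (72 × 85) = 0.669 mg/dL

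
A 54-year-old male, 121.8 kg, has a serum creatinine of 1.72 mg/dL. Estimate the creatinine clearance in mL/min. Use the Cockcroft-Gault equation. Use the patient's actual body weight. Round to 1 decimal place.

84.6 mL/min

CrCl = (140 − 54) × 121.8 / (72 × 1.72) = 10474.8 / 123.84 ≈ 84.6 mL/min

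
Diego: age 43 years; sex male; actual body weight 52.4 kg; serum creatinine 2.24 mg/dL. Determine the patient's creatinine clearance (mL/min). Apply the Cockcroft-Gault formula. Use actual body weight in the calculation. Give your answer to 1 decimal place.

CrCl = (140 − 43) × 52.4 / (72 × 2.24) = 5082.8 / 161.28 ≈ 31.5 mL/min

31.5 mL/min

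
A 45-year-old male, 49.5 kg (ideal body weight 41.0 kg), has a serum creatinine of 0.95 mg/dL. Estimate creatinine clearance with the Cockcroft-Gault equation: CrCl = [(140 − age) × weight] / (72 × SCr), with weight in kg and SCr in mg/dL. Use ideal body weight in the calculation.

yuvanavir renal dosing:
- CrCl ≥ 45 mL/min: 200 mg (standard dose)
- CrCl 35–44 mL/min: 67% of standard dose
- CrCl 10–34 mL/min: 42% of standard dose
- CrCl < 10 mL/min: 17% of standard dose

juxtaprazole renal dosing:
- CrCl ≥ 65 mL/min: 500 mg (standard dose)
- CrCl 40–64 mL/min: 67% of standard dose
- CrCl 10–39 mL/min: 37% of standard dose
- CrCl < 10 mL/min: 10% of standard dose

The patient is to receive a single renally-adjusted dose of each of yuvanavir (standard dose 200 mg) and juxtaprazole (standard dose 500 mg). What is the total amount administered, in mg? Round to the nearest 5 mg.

535 mg

CrCl = (140 − 45) × 41 / (72 × 0.95) = 3895.0 / 68.40 ≈ 56.9 mL/min
CrCl ≈ 57 mL/min.
yuvanavir: ≥ 45 mL/min → 100% of 200 mg = 200 mg.
juxtaprazole: 40–64 mL/min → 67% of 500 mg = 335 mg.
Total = 200 + 335 = 535 mg.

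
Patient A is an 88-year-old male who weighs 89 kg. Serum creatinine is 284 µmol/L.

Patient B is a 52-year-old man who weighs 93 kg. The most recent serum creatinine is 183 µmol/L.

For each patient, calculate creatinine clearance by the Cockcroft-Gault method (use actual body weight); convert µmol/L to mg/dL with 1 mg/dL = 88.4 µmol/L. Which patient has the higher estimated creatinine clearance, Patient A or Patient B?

Patient A: SCr = 284 / 88.4 = 3.213 mg/dL
Patient A: CrCl = (140 − 88) × 89 / (72 × 3.213) = 4628.0 / 231.34 ≈ 20.0 mL/min
Patient B: SCr = 183 / 88.4 = 2.07 mg/dL
Patient B: CrCl = (140 − 52) × 93 / (72 × 2.07) = 8184.0 / 149.04 ≈ 54.9 mL/min
20.0 vs 54.9 mL/min → Patient B is higher.

Patient B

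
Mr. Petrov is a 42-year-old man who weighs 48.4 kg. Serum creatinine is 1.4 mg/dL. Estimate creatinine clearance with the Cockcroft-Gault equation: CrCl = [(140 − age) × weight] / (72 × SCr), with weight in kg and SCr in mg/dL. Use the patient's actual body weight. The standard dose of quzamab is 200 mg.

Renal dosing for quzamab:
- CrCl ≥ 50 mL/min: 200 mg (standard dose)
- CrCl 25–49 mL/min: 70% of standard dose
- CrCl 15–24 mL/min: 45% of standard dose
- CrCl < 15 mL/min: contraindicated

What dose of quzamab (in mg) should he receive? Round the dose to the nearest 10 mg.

140 mg

CrCl = (140 − 42) × 48.4 / (72 × 1.4) = 4743.2 / 100.80 ≈ 47.1 mL/min
CrCl ≈ 47 mL/min → bracket 25–49 mL/min.
70% of 200 mg = 140 mg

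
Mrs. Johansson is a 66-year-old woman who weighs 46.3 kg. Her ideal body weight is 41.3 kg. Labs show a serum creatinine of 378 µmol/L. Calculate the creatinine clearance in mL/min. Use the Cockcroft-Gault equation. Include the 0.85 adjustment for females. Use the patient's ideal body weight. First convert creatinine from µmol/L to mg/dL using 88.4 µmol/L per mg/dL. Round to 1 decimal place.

8.4 mL/min

SCr = 378 / 88.4 = 4.276 mg/dL
CrCl = (140 − 66) × 41.3 / (72 × 4.276) × 0.85 = 3056.2 / 307.87 × 0.85 ≈ 8.4 mL/min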